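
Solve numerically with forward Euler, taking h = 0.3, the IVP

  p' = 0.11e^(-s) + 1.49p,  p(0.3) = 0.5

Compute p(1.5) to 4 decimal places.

Euler: p_{n+1} = p_n + h·f(s_n, p_n).
s=0.300000, p=0.500000: f=0.826490 → p ← 0.500000 + 0.3·0.826490 = 0.747947
s=0.600000, p=0.747947: f=1.174810 → p ← 0.747947 + 0.3·1.174810 = 1.100390
s=0.900000, p=1.100390: f=1.684304 → p ← 1.100390 + 0.3·1.684304 = 1.605681
s=1.200000, p=1.605681: f=2.425596 → p ← 1.605681 + 0.3·2.425596 = 2.333360
p(1.5) ≈ 2.3334

2.3334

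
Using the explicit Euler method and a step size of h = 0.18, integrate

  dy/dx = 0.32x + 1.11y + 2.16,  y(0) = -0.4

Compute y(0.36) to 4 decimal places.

0.2898

Euler: y_{n+1} = y_n + h·f(x_n, y_n).
x=0.000000, y=-0.400000: f=1.716000 → y ← -0.400000 + 0.18·1.716000 = -0.091120
x=0.180000, y=-0.091120: f=2.116457 → y ← -0.091120 + 0.18·2.116457 = 0.289842
y(0.36) ≈ 0.2898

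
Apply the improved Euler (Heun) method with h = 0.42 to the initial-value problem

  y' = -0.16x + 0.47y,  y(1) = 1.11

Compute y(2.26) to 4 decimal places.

Heun: k1 = f(x_n, y_n); k2 = f(x_n + h, y_n + h·k1); y_{n+1} = y_n + (h/2)·(k1 + k2).
x=1.000000, y=1.110000:
  k1 = f(1.000000, 1.110000) = 0.361700
  k2 = f(1.420000, 1.261914) = 0.365900
  y ← 1.110000 + (0.42/2)·(0.361700 + 0.365900) = 1.262796
x=1.420000, y=1.262796:
  k1 = f(1.420000, 1.262796) = 0.366314
  k2 = f(1.840000, 1.416648) = 0.371424
  y ← 1.262796 + (0.42/2)·(0.366314 + 0.371424) = 1.417721
x=1.840000, y=1.417721:
  k1 = f(1.840000, 1.417721) = 0.371929
  k2 = f(2.260000, 1.573931) = 0.378148
  y ← 1.417721 + (0.42/2)·(0.371929 + 0.378148) = 1.575237
y(2.26) ≈ 1.5752

1.5752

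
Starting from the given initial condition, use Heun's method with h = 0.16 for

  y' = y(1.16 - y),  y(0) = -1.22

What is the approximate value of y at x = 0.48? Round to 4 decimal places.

Heun: k1 = f(x_n, y_n); k2 = f(x_n + h, y_n + h·k1); y_{n+1} = y_n + (h/2)·(k1 + k2).
x=0.000000, y=-1.220000:
  k1 = f(0.000000, -1.220000) = -2.903600
  k2 = f(0.160000, -1.684576) = -4.791904
  y ← -1.220000 + (0.16/2)·(-2.903600 + (-4.791904)) = -1.835640
x=0.160000, y=-1.835640:
  k1 = f(0.160000, -1.835640) = -5.498918
  k2 = f(0.320000, -2.715467) = -10.523705
  y ← -1.835640 + (0.16/2)·(-5.498918 + (-10.523705)) = -3.117450
x=0.320000, y=-3.117450:
  k1 = f(0.320000, -3.117450) = -13.334738
  k2 = f(0.480000, -5.251008) = -33.664257
  y ← -3.117450 + (0.16/2)·(-13.334738 + (-33.664257)) = -6.877370
y(0.48) ≈ -6.8774

-6.8774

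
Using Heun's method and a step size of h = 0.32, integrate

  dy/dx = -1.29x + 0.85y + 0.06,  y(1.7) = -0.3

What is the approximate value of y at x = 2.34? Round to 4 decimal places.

Heun: k1 = f(x_n, y_n); k2 = f(x_n + h, y_n + h·k1); y_{n+1} = y_n + (h/2)·(k1 + k2).
x=1.700000, y=-0.300000:
  k1 = f(1.700000, -0.300000) = -2.388000
  k2 = f(2.020000, -1.064160) = -3.450336
  y ← -0.300000 + (0.32/2)·(-2.388000 + (-3.450336)) = -1.234134
x=2.020000, y=-1.234134:
  k1 = f(2.020000, -1.234134) = -3.594814
  k2 = f(2.340000, -2.384474) = -4.985403
  y ← -1.234134 + (0.32/2)·(-3.594814 + (-4.985403)) = -2.606968
y(2.34) ≈ -2.6070

-2.6070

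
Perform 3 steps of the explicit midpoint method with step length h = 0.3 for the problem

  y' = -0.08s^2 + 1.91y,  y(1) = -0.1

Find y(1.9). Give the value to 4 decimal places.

Midpoint: k1 = f(s_n, y_n); k2 = f(s_n + h/2, y_n + (h/2)·k1); y_{n+1} = y_n + h·k2.
s=1.000000, y=-0.100000:
  k1 = f(1.000000, -0.100000) = -0.271000
  k2 = f(1.150000, -0.140650) = -0.374441
  y ← -0.100000 + 0.3·(-0.374441) = -0.212332
s=1.300000, y=-0.212332:
  k1 = f(1.300000, -0.212332) = -0.540755
  k2 = f(1.450000, -0.293446) = -0.728681
  y ← -0.212332 + 0.3·(-0.728681) = -0.430937
s=1.600000, y=-0.430937:
  k1 = f(1.600000, -0.430937) = -1.027889
  k2 = f(1.750000, -0.585120) = -1.362580
  y ← -0.430937 + 0.3·(-1.362580) = -0.839711
y(1.9) ≈ -0.8397

-0.8397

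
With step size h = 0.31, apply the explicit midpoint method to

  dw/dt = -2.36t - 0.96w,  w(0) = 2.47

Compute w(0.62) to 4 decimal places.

Midpoint: k1 = f(t_n, w_n); k2 = f(t_n + h/2, w_n + (h/2)·k1); w_{n+1} = w_n + h·k2.
t=0.000000, w=2.470000:
  k1 = f(0.000000, 2.470000) = -2.371200
  k2 = f(0.155000, 2.102464) = -2.384165
  w ← 2.470000 + 0.31·(-2.384165) = 1.730909
t=0.310000, w=1.730909:
  k1 = f(0.310000, 1.730909) = -2.393272
  k2 = f(0.465000, 1.359951) = -2.402953
  w ← 1.730909 + 0.31·(-2.402953) = 0.985993
w(0.62) ≈ 0.9860

0.9860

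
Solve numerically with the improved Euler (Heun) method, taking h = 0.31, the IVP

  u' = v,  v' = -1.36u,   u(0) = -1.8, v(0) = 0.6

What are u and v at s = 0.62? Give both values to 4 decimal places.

-0.9895, 1.8643

Heun on (u,v): k1 = f(s_n, state_n); k2 = f(s_n + h, state_n + h·k1); state_{n+1} = state_n + (h/2)·(k1 + k2).
0.000000: (-1.800000, 0.600000)
  k1 = (0.600000, 2.448000)
  predictor → (-1.614000, 1.358880)
  k2 = (1.358880, 2.195040)
  → (-1.496374, 1.319671)
0.310000: (-1.496374, 1.319671)
  k1 = (1.319671, 2.035068)
  predictor → (-1.087276, 1.950542)
  k2 = (1.950542, 1.478695)
  → (-0.989491, 1.864304)
(u(0.62), v(0.62)) ≈ (-0.9895, 1.8643)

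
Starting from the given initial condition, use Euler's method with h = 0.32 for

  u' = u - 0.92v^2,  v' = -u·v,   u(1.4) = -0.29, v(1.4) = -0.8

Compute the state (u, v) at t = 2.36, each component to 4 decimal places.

Euler on (u,v): u_{n+1} = u_n + h·u', v_{n+1} = v_n + h·v'.
1.400000: (-0.290000, -0.800000); f=(-0.878800, -0.232000) → (-0.571216, -0.874240)
1.720000: (-0.571216, -0.874240); f=(-1.274368, -0.499380) → (-0.979014, -1.034042)
2.040000: (-0.979014, -1.034042); f=(-1.962716, -1.012341) → (-1.607083, -1.357991)
(u(2.36), v(2.36)) ≈ (-1.6071, -1.3580)

-1.6071, -1.3580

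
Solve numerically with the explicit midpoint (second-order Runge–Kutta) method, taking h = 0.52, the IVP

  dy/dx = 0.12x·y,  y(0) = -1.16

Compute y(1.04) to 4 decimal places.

Midpoint: k1 = f(x_n, y_n); k2 = f(x_n + h/2, y_n + (h/2)·k1); y_{n+1} = y_n + h·k2.
x=0.000000, y=-1.160000:
  k1 = f(0.000000, -1.160000) = 0.000000
  k2 = f(0.260000, -1.160000) = -0.036192
  y ← -1.160000 + 0.52·(-0.036192) = -1.178820
x=0.520000, y=-1.178820:
  k1 = f(0.520000, -1.178820) = -0.073558
  k2 = f(0.780000, -1.197945) = -0.112128
  y ← -1.178820 + 0.52·(-0.112128) = -1.237126
y(1.04) ≈ -1.2371

-1.2371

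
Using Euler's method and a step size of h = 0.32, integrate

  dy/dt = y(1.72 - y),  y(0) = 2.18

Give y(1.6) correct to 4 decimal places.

1.7248

Euler: y_{n+1} = y_n + h·f(t_n, y_n).
t=0.000000, y=2.180000: f=-1.002800 → y ← 2.180000 + 0.32·(-1.002800) = 1.859104
t=0.320000, y=1.859104: f=-0.258609 → y ← 1.859104 + 0.32·(-0.258609) = 1.776349
t=0.640000, y=1.776349: f=-0.100096 → y ← 1.776349 + 0.32·(-0.100096) = 1.744319
t=0.960000, y=1.744319: f=-0.042419 → y ← 1.744319 + 0.32·(-0.042419) = 1.730744
t=1.280000, y=1.730744: f=-0.018596 → y ← 1.730744 + 0.32·(-0.018596) = 1.724794
y(1.6) ≈ 1.7248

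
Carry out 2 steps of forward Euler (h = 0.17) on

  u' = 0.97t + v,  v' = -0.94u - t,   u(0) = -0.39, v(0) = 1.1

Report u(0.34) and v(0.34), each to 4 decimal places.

Euler on (u,v): u_{n+1} = u_n + h·u', v_{n+1} = v_n + h·v'.
0.000000: (-0.390000, 1.100000); f=(1.100000, 0.366600) → (-0.203000, 1.162322)
0.170000: (-0.203000, 1.162322); f=(1.327222, 0.020820) → (0.022628, 1.165861)
(u(0.34), v(0.34)) ≈ (0.0226, 1.1659)

0.0226, 1.1659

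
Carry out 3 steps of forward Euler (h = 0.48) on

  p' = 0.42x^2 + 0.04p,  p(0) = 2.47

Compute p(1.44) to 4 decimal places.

2.8482

Euler: p_{n+1} = p_n + h·f(x_n, p_n).
x=0.000000, p=2.470000: f=0.098800 → p ← 2.470000 + 0.48·0.098800 = 2.517424
x=0.480000, p=2.517424: f=0.197465 → p ← 2.517424 + 0.48·0.197465 = 2.612207
x=0.960000, p=2.612207: f=0.491560 → p ← 2.612207 + 0.48·0.491560 = 2.848156
p(1.44) ≈ 2.8482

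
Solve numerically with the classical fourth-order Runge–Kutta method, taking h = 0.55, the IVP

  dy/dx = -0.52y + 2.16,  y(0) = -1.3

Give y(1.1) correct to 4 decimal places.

1.0756

RK4: k1 = f(x_n, y_n); k2 = f(x_n + h/2, y_n + (h/2)·k1); k3 = f(x_n + h/2, y_n + (h/2)·k2); k4 = f(x_n + h, y_n + h·k3); y_{n+1} = y_n + (h/6)·(k1 + 2k2 + 2k3 + k4).
x=0.000000, y=-1.300000:
  k1 = f(0.000000, -1.300000) = 2.836000
  k2 = f(0.275000, -0.520100) = 2.430452
  k3 = f(0.275000, -0.631626) = 2.488445
  k4 = f(0.550000, 0.068645) = 2.124305
  y ← -1.300000 + (0.55/6)·(k1 + 2k2 + 2k3 + k4) = 0.056492
x=0.550000, y=0.056492:
  k1 = f(0.550000, 0.056492) = 2.130624
  k2 = f(0.825000, 0.642414) = 1.825945
  k3 = f(0.825000, 0.558627) = 1.869514
  k4 = f(1.100000, 1.084725) = 1.595943
  y ← 0.056492 + (0.55/6)·(k1 + 2k2 + 2k3 + k4) = 1.075595
y(1.1) ≈ 1.0756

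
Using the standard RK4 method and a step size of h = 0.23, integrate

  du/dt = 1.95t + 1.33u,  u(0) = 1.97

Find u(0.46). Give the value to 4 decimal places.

RK4: k1 = f(t_n, u_n); k2 = f(t_n + h/2, u_n + (h/2)·k1); k3 = f(t_n + h/2, u_n + (h/2)·k2); k4 = f(t_n + h, u_n + h·k3); u_{n+1} = u_n + (h/6)·(k1 + 2k2 + 2k3 + k4).
t=0.000000, u=1.970000:
  k1 = f(0.000000, 1.970000) = 2.620100
  k2 = f(0.115000, 2.271311) = 3.245094
  k3 = f(0.115000, 2.343186) = 3.340687
  k4 = f(0.230000, 2.738358) = 4.090516
  u ← 1.970000 + (0.23/6)·(k1 + 2k2 + 2k3 + k4) = 2.732150
t=0.230000, u=2.732150:
  k1 = f(0.230000, 2.732150) = 4.082260
  k2 = f(0.345000, 3.201610) = 4.930891
  k3 = f(0.345000, 3.299203) = 5.060690
  k4 = f(0.460000, 3.896109) = 6.078825
  u ← 2.732150 + (0.23/6)·(k1 + 2k2 + 2k3 + k4) = 3.887680
u(0.46) ≈ 3.8877

3.8877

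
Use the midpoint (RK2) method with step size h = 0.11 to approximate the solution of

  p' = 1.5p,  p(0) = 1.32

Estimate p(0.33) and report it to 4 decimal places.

Midpoint: k1 = f(x_n, p_n); k2 = f(x_n + h/2, p_n + (h/2)·k1); p_{n+1} = p_n + h·k2.
x=0.000000, p=1.320000:
  k1 = f(0.000000, 1.320000) = 1.980000
  k2 = f(0.055000, 1.428900) = 2.143350
  p ← 1.320000 + 0.11·2.143350 = 1.555769
x=0.110000, p=1.555769:
  k1 = f(0.110000, 1.555769) = 2.333653
  k2 = f(0.165000, 1.684119) = 2.526179
  p ← 1.555769 + 0.11·2.526179 = 1.833648
x=0.220000, p=1.833648:
  k1 = f(0.220000, 1.833648) = 2.750472
  k2 = f(0.275000, 1.984924) = 2.977386
  p ← 1.833648 + 0.11·2.977386 = 2.161161
p(0.33) ≈ 2.1612

2.1612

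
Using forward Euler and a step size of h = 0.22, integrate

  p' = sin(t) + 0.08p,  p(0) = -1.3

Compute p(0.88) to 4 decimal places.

-1.1140

Euler: p_{n+1} = p_n + h·f(t_n, p_n).
t=0.000000, p=-1.300000: f=-0.104000 → p ← -1.300000 + 0.22·(-0.104000) = -1.322880
t=0.220000, p=-1.322880: f=0.112399 → p ← -1.322880 + 0.22·0.112399 = -1.298152
t=0.440000, p=-1.298152: f=0.322087 → p ← -1.298152 + 0.22·0.322087 = -1.227293
t=0.660000, p=-1.227293: f=0.514933 → p ← -1.227293 + 0.22·0.514933 = -1.114008
p(0.88) ≈ -1.1140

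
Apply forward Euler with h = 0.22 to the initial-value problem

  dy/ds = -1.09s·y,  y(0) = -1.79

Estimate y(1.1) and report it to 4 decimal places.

Euler: y_{n+1} = y_n + h·f(s_n, y_n).
s=0.000000, y=-1.790000: f=0.000000 → y ← -1.790000 + 0.22·0.000000 = -1.790000
s=0.220000, y=-1.790000: f=0.429242 → y ← -1.790000 + 0.22·0.429242 = -1.695567
s=0.440000, y=-1.695567: f=0.813194 → y ← -1.695567 + 0.22·0.813194 = -1.516664
s=0.660000, y=-1.516664: f=1.091088 → y ← -1.516664 + 0.22·1.091088 = -1.276625
s=0.880000, y=-1.276625: f=1.224538 → y ← -1.276625 + 0.22·1.224538 = -1.007226
y(1.1) ≈ -1.0072

-1.0072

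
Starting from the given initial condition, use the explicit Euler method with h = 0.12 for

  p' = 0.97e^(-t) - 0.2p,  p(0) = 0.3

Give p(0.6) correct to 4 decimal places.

0.7058

Euler: p_{n+1} = p_n + h·f(t_n, p_n).
t=0.000000, p=0.300000: f=0.910000 → p ← 0.300000 + 0.12·0.910000 = 0.409200
t=0.120000, p=0.409200: f=0.778473 → p ← 0.409200 + 0.12·0.778473 = 0.502617
t=0.240000, p=0.502617: f=0.662506 → p ← 0.502617 + 0.12·0.662506 = 0.582117
t=0.360000, p=0.582117: f=0.560323 → p ← 0.582117 + 0.12·0.560323 = 0.649356
t=0.480000, p=0.649356: f=0.470349 → p ← 0.649356 + 0.12·0.470349 = 0.705798
p(0.6) ≈ 0.7058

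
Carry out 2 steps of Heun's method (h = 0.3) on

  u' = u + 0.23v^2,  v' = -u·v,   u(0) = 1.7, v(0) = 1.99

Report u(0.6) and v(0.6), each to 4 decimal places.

Heun on (u,v): k1 = f(t_n, state_n); k2 = f(t_n + h, state_n + h·k1); state_{n+1} = state_n + (h/2)·(k1 + k2).
0.000000: (1.700000, 1.990000)
  k1 = (2.610823, -3.383000)
  predictor → (2.483247, 0.975100)
  k2 = (2.701936, -2.421414)
  → (2.496914, 1.119338)
0.300000: (2.496914, 1.119338)
  k1 = (2.785085, -2.794890)
  predictor → (3.332439, 0.280871)
  k2 = (3.350584, -0.935985)
  → (3.417264, 0.559707)
(u(0.6), v(0.6)) ≈ (3.4173, 0.5597)

3.4173, 0.5597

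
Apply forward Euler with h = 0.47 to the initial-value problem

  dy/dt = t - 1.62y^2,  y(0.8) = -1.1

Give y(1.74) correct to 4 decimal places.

-3.1095

Euler: y_{n+1} = y_n + h·f(t_n, y_n).
t=0.800000, y=-1.100000: f=-1.160200 → y ← -1.100000 + 0.47·(-1.160200) = -1.645294
t=1.270000, y=-1.645294: f=-3.115328 → y ← -1.645294 + 0.47·(-3.115328) = -3.109498
y(1.74) ≈ -3.1095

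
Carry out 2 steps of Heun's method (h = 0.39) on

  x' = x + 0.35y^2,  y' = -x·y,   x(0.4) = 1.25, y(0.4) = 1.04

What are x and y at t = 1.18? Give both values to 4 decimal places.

2.8999, 0.2898

Heun on (x,y): k1 = f(t_n, state_n); k2 = f(t_n + h, state_n + h·k1); state_{n+1} = state_n + (h/2)·(k1 + k2).
0.400000: (1.250000, 1.040000)
  k1 = (1.628560, -1.300000)
  predictor → (1.885138, 0.533000)
  k2 = (1.984570, -1.004779)
  → (1.954560, 0.590568)
0.790000: (1.954560, 0.590568)
  k1 = (2.076630, -1.154301)
  predictor → (2.764446, 0.140391)
  k2 = (2.771344, -0.388103)
  → (2.899915, 0.289799)
(x(1.18), y(1.18)) ≈ (2.8999, 0.2898)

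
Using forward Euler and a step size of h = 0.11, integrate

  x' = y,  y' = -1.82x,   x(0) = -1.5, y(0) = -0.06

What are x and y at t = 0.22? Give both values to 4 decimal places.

-1.4802, 0.5419

Euler on (x,y): x_{n+1} = x_n + h·x', y_{n+1} = y_n + h·y'.
0.000000: (-1.500000, -0.060000); f=(-0.060000, 2.730000) → (-1.506600, 0.240300)
0.110000: (-1.506600, 0.240300); f=(0.240300, 2.742012) → (-1.480167, 0.541921)
(x(0.22), y(0.22)) ≈ (-1.4802, 0.5419)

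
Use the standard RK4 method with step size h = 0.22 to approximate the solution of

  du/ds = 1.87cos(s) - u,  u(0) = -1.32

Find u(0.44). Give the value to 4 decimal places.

-0.2081

RK4: k1 = f(s_n, u_n); k2 = f(s_n + h/2, u_n + (h/2)·k1); k3 = f(s_n + h/2, u_n + (h/2)·k2); k4 = f(s_n + h, u_n + h·k3); u_{n+1} = u_n + (h/6)·(k1 + 2k2 + 2k3 + k4).
s=0.000000, u=-1.320000:
  k1 = f(0.000000, -1.320000) = 3.190000
  k2 = f(0.110000, -0.969100) = 2.827798
  k3 = f(0.110000, -1.008942) = 2.867640
  k4 = f(0.220000, -0.689119) = 2.514047
  u ← -1.320000 + (0.22/6)·(k1 + 2k2 + 2k3 + k4) = -0.693186
s=0.220000, u=-0.693186:
  k1 = f(0.220000, -0.693186) = 2.518114
  k2 = f(0.330000, -0.416194) = 2.185293
  k3 = f(0.330000, -0.452804) = 2.221903
  k4 = f(0.440000, -0.204367) = 1.896253
  u ← -0.693186 + (0.22/6)·(k1 + 2k2 + 2k3 + k4) = -0.208132
u(0.44) ≈ -0.2081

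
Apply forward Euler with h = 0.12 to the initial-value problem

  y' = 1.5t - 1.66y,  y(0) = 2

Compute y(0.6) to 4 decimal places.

Euler: y_{n+1} = y_n + h·f(t_n, y_n).
t=0.000000, y=2.000000: f=-3.320000 → y ← 2.000000 + 0.12·(-3.320000) = 1.601600
t=0.120000, y=1.601600: f=-2.478656 → y ← 1.601600 + 0.12·(-2.478656) = 1.304161
t=0.240000, y=1.304161: f=-1.804908 → y ← 1.304161 + 0.12·(-1.804908) = 1.087572
t=0.360000, y=1.087572: f=-1.265370 → y ← 1.087572 + 0.12·(-1.265370) = 0.935728
t=0.480000, y=0.935728: f=-0.833308 → y ← 0.935728 + 0.12·(-0.833308) = 0.835731
y(0.6) ≈ 0.8357

0.8357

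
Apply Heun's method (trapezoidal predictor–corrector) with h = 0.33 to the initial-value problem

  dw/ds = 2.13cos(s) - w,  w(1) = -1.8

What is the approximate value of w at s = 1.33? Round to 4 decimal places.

Heun: k1 = f(s_n, w_n); k2 = f(s_n + h, w_n + h·k1); w_{n+1} = w_n + (h/2)·(k1 + k2).
s=1.000000, w=-1.800000:
  k1 = f(1.000000, -1.800000) = 2.950844
  k2 = f(1.330000, -0.826222) = 1.334176
  w ← -1.800000 + (0.33/2)·(2.950844 + 1.334176) = -1.092972
w(1.33) ≈ -1.0930

-1.0930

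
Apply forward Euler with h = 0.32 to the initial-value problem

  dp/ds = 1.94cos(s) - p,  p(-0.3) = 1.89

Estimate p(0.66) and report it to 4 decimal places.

1.8758

Euler: p_{n+1} = p_n + h·f(s_n, p_n).
s=-0.300000, p=1.890000: f=-0.036647 → p ← 1.890000 + 0.32·(-0.036647) = 1.878273
s=0.020000, p=1.878273: f=0.061339 → p ← 1.878273 + 0.32·0.061339 = 1.897901
s=0.340000, p=1.897901: f=-0.068957 → p ← 1.897901 + 0.32·(-0.068957) = 1.875835
p(0.66) ≈ 1.8758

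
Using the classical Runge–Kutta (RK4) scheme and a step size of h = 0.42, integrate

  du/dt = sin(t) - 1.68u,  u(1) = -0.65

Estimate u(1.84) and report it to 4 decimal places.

RK4: k1 = f(t_n, u_n); k2 = f(t_n + h/2, u_n + (h/2)·k1); k3 = f(t_n + h/2, u_n + (h/2)·k2); k4 = f(t_n + h, u_n + h·k3); u_{n+1} = u_n + (h/6)·(k1 + 2k2 + 2k3 + k4).
t=1.000000, u=-0.650000:
  k1 = f(1.000000, -0.650000) = 1.933471
  k2 = f(1.210000, -0.243971) = 1.345487
  k3 = f(1.210000, -0.367448) = 1.552928
  k4 = f(1.420000, 0.002230) = 0.984906
  u ← -0.650000 + (0.42/6)·(k1 + 2k2 + 2k3 + k4) = -0.039935
t=1.420000, u=-0.039935:
  k1 = f(1.420000, -0.039935) = 1.055743
  k2 = f(1.630000, 0.181771) = 0.692873
  k3 = f(1.630000, 0.105568) = 0.820894
  k4 = f(1.840000, 0.304840) = 0.451852
  u ← -0.039935 + (0.42/6)·(k1 + 2k2 + 2k3 + k4) = 0.277524
u(1.84) ≈ 0.2775

0.2775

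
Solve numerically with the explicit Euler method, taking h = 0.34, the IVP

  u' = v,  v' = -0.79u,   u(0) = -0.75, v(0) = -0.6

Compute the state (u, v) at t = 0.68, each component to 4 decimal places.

Euler on (u,v): u_{n+1} = u_n + h·u', v_{n+1} = v_n + h·v'.
0.000000: (-0.750000, -0.600000); f=(-0.600000, 0.592500) → (-0.954000, -0.398550)
0.340000: (-0.954000, -0.398550); f=(-0.398550, 0.753660) → (-1.089507, -0.142306)
(u(0.68), v(0.68)) ≈ (-1.0895, -0.1423)

-1.0895, -0.1423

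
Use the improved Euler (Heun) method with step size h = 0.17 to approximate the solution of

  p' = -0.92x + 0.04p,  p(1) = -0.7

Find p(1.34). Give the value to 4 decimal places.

-1.0779

Heun: k1 = f(x_n, p_n); k2 = f(x_n + h, p_n + h·k1); p_{n+1} = p_n + (h/2)·(k1 + k2).
x=1.000000, p=-0.700000:
  k1 = f(1.000000, -0.700000) = -0.948000
  k2 = f(1.170000, -0.861160) = -1.110846
  p ← -0.700000 + (0.17/2)·(-0.948000 + (-1.110846)) = -0.875002
x=1.170000, p=-0.875002:
  k1 = f(1.170000, -0.875002) = -1.111400
  k2 = f(1.340000, -1.063940) = -1.275358
  p ← -0.875002 + (0.17/2)·(-1.111400 + (-1.275358)) = -1.077876
p(1.34) ≈ -1.0779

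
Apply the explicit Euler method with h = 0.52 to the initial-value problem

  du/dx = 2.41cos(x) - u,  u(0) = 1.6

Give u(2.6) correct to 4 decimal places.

Euler: u_{n+1} = u_n + h·f(x_n, u_n).
x=0.000000, u=1.600000: f=0.810000 → u ← 1.600000 + 0.52·0.810000 = 2.021200
x=0.520000, u=2.021200: f=0.070244 → u ← 2.021200 + 0.52·0.070244 = 2.057727
x=1.040000, u=2.057727: f=-0.837736 → u ← 2.057727 + 0.52·(-0.837736) = 1.622104
x=1.560000, u=1.622104: f=-1.596086 → u ← 1.622104 + 0.52·(-1.596086) = 0.792140
x=2.080000, u=0.792140: f=-1.966972 → u ← 0.792140 + 0.52·(-1.966972) = -0.230686
u(2.6) ≈ -0.2307

-0.2307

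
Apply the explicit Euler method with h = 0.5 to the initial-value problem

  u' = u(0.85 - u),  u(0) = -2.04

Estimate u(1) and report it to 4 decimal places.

Euler: u_{n+1} = u_n + h·f(t_n, u_n).
t=0.000000, u=-2.040000: f=-5.895600 → u ← -2.040000 + 0.5·(-5.895600) = -4.987800
t=0.500000, u=-4.987800: f=-29.117779 → u ← -4.987800 + 0.5·(-29.117779) = -19.546689
u(1) ≈ -19.5467

-19.5467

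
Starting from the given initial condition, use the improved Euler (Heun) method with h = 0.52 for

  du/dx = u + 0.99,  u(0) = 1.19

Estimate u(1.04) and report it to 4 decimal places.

Heun: k1 = f(x_n, u_n); k2 = f(x_n + h, u_n + h·k1); u_{n+1} = u_n + (h/2)·(k1 + k2).
x=0.000000, u=1.190000:
  k1 = f(0.000000, 1.190000) = 2.180000
  k2 = f(0.520000, 2.323600) = 3.313600
  u ← 1.190000 + (0.52/2)·(2.180000 + 3.313600) = 2.618336
x=0.520000, u=2.618336:
  k1 = f(0.520000, 2.618336) = 3.608336
  k2 = f(1.040000, 4.494671) = 5.484671
  u ← 2.618336 + (0.52/2)·(3.608336 + 5.484671) = 4.982518
u(1.04) ≈ 4.9825

4.9825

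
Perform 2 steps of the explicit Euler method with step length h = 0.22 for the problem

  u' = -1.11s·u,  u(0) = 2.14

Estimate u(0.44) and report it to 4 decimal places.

Euler: u_{n+1} = u_n + h·f(s_n, u_n).
s=0.000000, u=2.140000: f=0.000000 → u ← 2.140000 + 0.22·0.000000 = 2.140000
s=0.220000, u=2.140000: f=-0.522588 → u ← 2.140000 + 0.22·(-0.522588) = 2.025031
u(0.44) ≈ 2.0250

2.0250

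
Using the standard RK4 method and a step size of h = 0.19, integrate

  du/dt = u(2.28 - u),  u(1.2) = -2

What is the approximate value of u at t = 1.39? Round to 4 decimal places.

RK4: k1 = f(t_n, u_n); k2 = f(t_n + h/2, u_n + (h/2)·k1); k3 = f(t_n + h/2, u_n + (h/2)·k2); k4 = f(t_n + h, u_n + h·k3); u_{n+1} = u_n + (h/6)·(k1 + 2k2 + 2k3 + k4).
t=1.200000, u=-2.000000:
  k1 = f(1.200000, -2.000000) = -8.560000
  k2 = f(1.295000, -2.813200) = -14.328190
  k3 = f(1.295000, -3.361178) = -18.961004
  k4 = f(1.390000, -5.602591) = -44.162930
  u ← -2.000000 + (0.19/6)·(k1 + 2k2 + 2k3 + k4) = -5.777875
u(1.39) ≈ -5.7779

-5.7779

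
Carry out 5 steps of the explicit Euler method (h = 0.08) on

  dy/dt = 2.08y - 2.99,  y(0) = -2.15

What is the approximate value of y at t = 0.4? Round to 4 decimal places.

Euler: y_{n+1} = y_n + h·f(t_n, y_n).
t=0.000000, y=-2.150000: f=-7.462000 → y ← -2.150000 + 0.08·(-7.462000) = -2.746960
t=0.080000, y=-2.746960: f=-8.703677 → y ← -2.746960 + 0.08·(-8.703677) = -3.443254
t=0.160000, y=-3.443254: f=-10.151969 → y ← -3.443254 + 0.08·(-10.151969) = -4.255412
t=0.240000, y=-4.255412: f=-11.841256 → y ← -4.255412 + 0.08·(-11.841256) = -5.202712
t=0.320000, y=-5.202712: f=-13.811641 → y ← -5.202712 + 0.08·(-13.811641) = -6.307643
y(0.4) ≈ -6.3076

-6.3076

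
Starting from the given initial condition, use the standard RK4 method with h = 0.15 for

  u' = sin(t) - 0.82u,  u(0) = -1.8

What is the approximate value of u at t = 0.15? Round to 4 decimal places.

-1.5809

RK4: k1 = f(t_n, u_n); k2 = f(t_n + h/2, u_n + (h/2)·k1); k3 = f(t_n + h/2, u_n + (h/2)·k2); k4 = f(t_n + h, u_n + h·k3); u_{n+1} = u_n + (h/6)·(k1 + 2k2 + 2k3 + k4).
t=0.000000, u=-1.800000:
  k1 = f(0.000000, -1.800000) = 1.476000
  k2 = f(0.075000, -1.689300) = 1.460156
  k3 = f(0.075000, -1.690488) = 1.461130
  k4 = f(0.150000, -1.580830) = 1.445719
  u ← -1.800000 + (0.15/6)·(k1 + 2k2 + 2k3 + k4) = -1.580893
u(0.15) ≈ -1.5809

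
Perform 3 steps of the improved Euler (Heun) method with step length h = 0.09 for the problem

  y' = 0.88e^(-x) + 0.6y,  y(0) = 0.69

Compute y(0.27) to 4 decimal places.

Heun: k1 = f(x_n, y_n); k2 = f(x_n + h, y_n + h·k1); y_{n+1} = y_n + (h/2)·(k1 + k2).
x=0.000000, y=0.690000:
  k1 = f(0.000000, 0.690000) = 1.294000
  k2 = f(0.090000, 0.806460) = 1.288135
  y ← 0.690000 + (0.09/2)·(1.294000 + 1.288135) = 0.806196
x=0.090000, y=0.806196:
  k1 = f(0.090000, 0.806196) = 1.287977
  k2 = f(0.180000, 0.922114) = 1.288306
  y ← 0.806196 + (0.09/2)·(1.287977 + 1.288306) = 0.922129
x=0.180000, y=0.922129:
  k1 = f(0.180000, 0.922129) = 1.288315
  k2 = f(0.270000, 1.038077) = 1.294620
  y ← 0.922129 + (0.09/2)·(1.288315 + 1.294620) = 1.038361
y(0.27) ≈ 1.0384

1.0384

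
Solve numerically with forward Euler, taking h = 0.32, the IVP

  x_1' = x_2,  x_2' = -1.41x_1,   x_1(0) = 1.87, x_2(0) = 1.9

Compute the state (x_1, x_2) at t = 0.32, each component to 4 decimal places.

2.4780, 1.0563

Euler on (x_1,x_2): x_1_{n+1} = x_1_n + h·x_1', x_2_{n+1} = x_2_n + h·x_2'.
0.000000: (1.870000, 1.900000); f=(1.900000, -2.636700) → (2.478000, 1.056256)
(x_1(0.32), x_2(0.32)) ≈ (2.4780, 1.0563)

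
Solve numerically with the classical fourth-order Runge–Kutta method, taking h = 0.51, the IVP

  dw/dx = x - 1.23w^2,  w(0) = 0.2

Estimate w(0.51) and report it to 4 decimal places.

RK4: k1 = f(x_n, w_n); k2 = f(x_n + h/2, w_n + (h/2)·k1); k3 = f(x_n + h/2, w_n + (h/2)·k2); k4 = f(x_n + h, w_n + h·k3); w_{n+1} = w_n + (h/6)·(k1 + 2k2 + 2k3 + k4).
x=0.000000, w=0.200000:
  k1 = f(0.000000, 0.200000) = -0.049200
  k2 = f(0.255000, 0.187454) = 0.211779
  k3 = f(0.255000, 0.254004) = 0.175643
  k4 = f(0.510000, 0.289578) = 0.406858
  w ← 0.200000 + (0.51/6)·(k1 + 2k2 + 2k3 + k4) = 0.296263
w(0.51) ≈ 0.2963

0.2963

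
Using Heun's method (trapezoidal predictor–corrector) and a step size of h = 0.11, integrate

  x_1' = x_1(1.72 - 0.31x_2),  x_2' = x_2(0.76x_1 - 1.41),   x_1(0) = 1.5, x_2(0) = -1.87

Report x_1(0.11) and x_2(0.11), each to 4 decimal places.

Heun on (x_1,x_2): k1 = f(x_n, state_n); k2 = f(x_n + h, state_n + h·k1); state_{n+1} = state_n + (h/2)·(k1 + k2).
0.000000: (1.500000, -1.870000)
  k1 = (3.449550, 0.504900)
  predictor → (1.879450, -1.814461)
  k2 = (4.289814, -0.033354)
  → (1.925665, -1.844065)
(x_1(0.11), x_2(0.11)) ≈ (1.9257, -1.8441)

1.9257, -1.8441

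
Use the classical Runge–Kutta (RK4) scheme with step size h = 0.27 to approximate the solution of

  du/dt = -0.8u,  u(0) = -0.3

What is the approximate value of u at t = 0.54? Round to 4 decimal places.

-0.1948

RK4: k1 = f(t_n, u_n); k2 = f(t_n + h/2, u_n + (h/2)·k1); k3 = f(t_n + h/2, u_n + (h/2)·k2); k4 = f(t_n + h, u_n + h·k3); u_{n+1} = u_n + (h/6)·(k1 + 2k2 + 2k3 + k4).
t=0.000000, u=-0.300000:
  k1 = f(0.000000, -0.300000) = 0.240000
  k2 = f(0.135000, -0.267600) = 0.214080
  k3 = f(0.135000, -0.271099) = 0.216879
  k4 = f(0.270000, -0.241443) = 0.193154
  u ← -0.300000 + (0.27/6)·(k1 + 2k2 + 2k3 + k4) = -0.241722
t=0.270000, u=-0.241722:
  k1 = f(0.270000, -0.241722) = 0.193377
  k2 = f(0.405000, -0.215616) = 0.172493
  k3 = f(0.405000, -0.218435) = 0.174748
  k4 = f(0.540000, -0.194540) = 0.155632
  u ← -0.241722 + (0.27/6)·(k1 + 2k2 + 2k3 + k4) = -0.194765
u(0.54) ≈ -0.1948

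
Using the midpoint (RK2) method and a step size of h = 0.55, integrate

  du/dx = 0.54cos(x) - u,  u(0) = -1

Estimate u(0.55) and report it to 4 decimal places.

-0.3971

Midpoint: k1 = f(x_n, u_n); k2 = f(x_n + h/2, u_n + (h/2)·k1); u_{n+1} = u_n + h·k2.
x=0.000000, u=-1.000000:
  k1 = f(0.000000, -1.000000) = 1.540000
  k2 = f(0.275000, -0.576500) = 1.096210
  u ← -1.000000 + 0.55·1.096210 = -0.397085
u(0.55) ≈ -0.3971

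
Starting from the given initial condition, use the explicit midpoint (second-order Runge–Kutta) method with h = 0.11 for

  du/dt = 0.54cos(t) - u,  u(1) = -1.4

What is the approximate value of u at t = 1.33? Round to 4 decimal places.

-0.9492

Midpoint: k1 = f(t_n, u_n); k2 = f(t_n + h/2, u_n + (h/2)·k1); u_{n+1} = u_n + h·k2.
t=1.000000, u=-1.400000:
  k1 = f(1.000000, -1.400000) = 1.691763
  k2 = f(1.055000, -1.306953) = 1.573296
  u ← -1.400000 + 0.11·1.573296 = -1.226937
t=1.110000, u=-1.226937:
  k1 = f(1.110000, -1.226937) = 1.467055
  k2 = f(1.165000, -1.146249) = 1.359415
  u ← -1.226937 + 0.11·1.359415 = -1.077402
t=1.220000, u=-1.077402:
  k1 = f(1.220000, -1.077402) = 1.262971
  k2 = f(1.275000, -1.007938) = 1.165349
  u ← -1.077402 + 0.11·1.165349 = -0.949213
u(1.33) ≈ -0.9492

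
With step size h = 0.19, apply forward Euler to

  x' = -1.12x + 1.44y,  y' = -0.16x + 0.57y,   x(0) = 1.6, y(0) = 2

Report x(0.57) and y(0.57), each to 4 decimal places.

Euler on (x,y): x_{n+1} = x_n + h·x', y_{n+1} = y_n + h·y'.
0.000000: (1.600000, 2.000000); f=(1.088000, 0.884000) → (1.806720, 2.167960)
0.190000: (1.806720, 2.167960); f=(1.098336, 0.946662) → (2.015404, 2.347826)
0.380000: (2.015404, 2.347826); f=(1.123617, 1.015796) → (2.228891, 2.540827)
(x(0.57), y(0.57)) ≈ (2.2289, 2.5408)

2.2289, 2.5408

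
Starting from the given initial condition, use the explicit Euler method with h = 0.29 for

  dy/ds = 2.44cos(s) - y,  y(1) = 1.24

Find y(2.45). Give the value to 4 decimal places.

-0.1535

Euler: y_{n+1} = y_n + h·f(s_n, y_n).
s=1.000000, y=1.240000: f=0.078338 → y ← 1.240000 + 0.29·0.078338 = 1.262718
s=1.290000, y=1.262718: f=-0.586543 → y ← 1.262718 + 0.29·(-0.586543) = 1.092620
s=1.580000, y=1.092620: f=-1.115077 → y ← 1.092620 + 0.29·(-1.115077) = 0.769248
s=1.870000, y=0.769248: f=-1.488461 → y ← 0.769248 + 0.29·(-1.488461) = 0.337594
s=2.160000, y=0.337594: f=-1.693500 → y ← 0.337594 + 0.29·(-1.693500) = -0.153521
y(2.45) ≈ -0.1535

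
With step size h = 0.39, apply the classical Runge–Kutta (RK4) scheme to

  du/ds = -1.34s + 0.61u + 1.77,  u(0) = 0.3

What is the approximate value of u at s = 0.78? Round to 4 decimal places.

1.7700

RK4: k1 = f(s_n, u_n); k2 = f(s_n + h/2, u_n + (h/2)·k1); k3 = f(s_n + h/2, u_n + (h/2)·k2); k4 = f(s_n + h, u_n + h·k3); u_{n+1} = u_n + (h/6)·(k1 + 2k2 + 2k3 + k4).
s=0.000000, u=0.300000:
  k1 = f(0.000000, 0.300000) = 1.953000
  k2 = f(0.195000, 0.680835) = 1.924009
  k3 = f(0.195000, 0.675182) = 1.920561
  k4 = f(0.390000, 1.049019) = 1.887301
  u ← 0.300000 + (0.39/6)·(k1 + 2k2 + 2k3 + k4) = 1.049414
s=0.390000, u=1.049414:
  k1 = f(0.390000, 1.049414) = 1.887542
  k2 = f(0.585000, 1.417484) = 1.850766
  k3 = f(0.585000, 1.410313) = 1.846391
  k4 = f(0.780000, 1.769506) = 1.804199
  u ← 1.049414 + (0.39/6)·(k1 + 2k2 + 2k3 + k4) = 1.770007
u(0.78) ≈ 1.7700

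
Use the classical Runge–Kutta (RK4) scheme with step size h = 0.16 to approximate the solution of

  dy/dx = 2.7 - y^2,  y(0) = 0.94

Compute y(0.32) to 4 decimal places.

1.3577

RK4: k1 = f(x_n, y_n); k2 = f(x_n + h/2, y_n + (h/2)·k1); k3 = f(x_n + h/2, y_n + (h/2)·k2); k4 = f(x_n + h, y_n + h·k3); y_{n+1} = y_n + (h/6)·(k1 + 2k2 + 2k3 + k4).
x=0.000000, y=0.940000:
  k1 = f(0.000000, 0.940000) = 1.816400
  k2 = f(0.080000, 1.085312) = 1.522098
  k3 = f(0.080000, 1.061768) = 1.572649
  k4 = f(0.160000, 1.191624) = 1.280033
  y ← 0.940000 + (0.16/6)·(k1 + 2k2 + 2k3 + k4) = 1.187625
x=0.160000, y=1.187625:
  k1 = f(0.160000, 1.187625) = 1.289548
  k2 = f(0.240000, 1.290789) = 1.033865
  k3 = f(0.240000, 1.270334) = 1.086252
  k4 = f(0.320000, 1.361425) = 0.846522
  y ← 1.187625 + (0.16/6)·(k1 + 2k2 + 2k3 + k4) = 1.357659
y(0.32) ≈ 1.3577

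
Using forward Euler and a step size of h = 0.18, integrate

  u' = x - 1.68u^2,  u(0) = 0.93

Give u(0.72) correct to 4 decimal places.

Euler: u_{n+1} = u_n + h·f(x_n, u_n).
x=0.000000, u=0.930000: f=-1.453032 → u ← 0.930000 + 0.18·(-1.453032) = 0.668454
x=0.180000, u=0.668454: f=-0.570676 → u ← 0.668454 + 0.18·(-0.570676) = 0.565733
x=0.360000, u=0.565733: f=-0.177690 → u ← 0.565733 + 0.18·(-0.177690) = 0.533748
x=0.540000, u=0.533748: f=0.061389 → u ← 0.533748 + 0.18·0.061389 = 0.544798
u(0.72) ≈ 0.5448

0.5448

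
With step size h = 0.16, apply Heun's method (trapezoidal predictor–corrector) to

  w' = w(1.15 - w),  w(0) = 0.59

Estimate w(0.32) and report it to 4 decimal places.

Heun: k1 = f(s_n, w_n); k2 = f(s_n + h, w_n + h·k1); w_{n+1} = w_n + (h/2)·(k1 + k2).
s=0.000000, w=0.590000:
  k1 = f(0.000000, 0.590000) = 0.330400
  k2 = f(0.160000, 0.642864) = 0.326019
  w ← 0.590000 + (0.16/2)·(0.330400 + 0.326019) = 0.642514
s=0.160000, w=0.642514:
  k1 = f(0.160000, 0.642514) = 0.326067
  k2 = f(0.320000, 0.694684) = 0.316301
  w ← 0.642514 + (0.16/2)·(0.326067 + 0.316301) = 0.693903
w(0.32) ≈ 0.6939

0.6939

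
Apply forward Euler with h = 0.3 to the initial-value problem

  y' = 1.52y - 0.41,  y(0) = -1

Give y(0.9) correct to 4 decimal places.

Euler: y_{n+1} = y_n + h·f(x_n, y_n).
x=0.000000, y=-1.000000: f=-1.930000 → y ← -1.000000 + 0.3·(-1.930000) = -1.579000
x=0.300000, y=-1.579000: f=-2.810080 → y ← -1.579000 + 0.3·(-2.810080) = -2.422024
x=0.600000, y=-2.422024: f=-4.091476 → y ← -2.422024 + 0.3·(-4.091476) = -3.649467
y(0.9) ≈ -3.6495

-3.6495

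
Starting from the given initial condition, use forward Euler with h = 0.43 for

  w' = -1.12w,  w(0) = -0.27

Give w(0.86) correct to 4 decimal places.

-0.0726

Euler: w_{n+1} = w_n + h·f(t_n, w_n).
t=0.000000, w=-0.270000: f=0.302400 → w ← -0.270000 + 0.43·0.302400 = -0.139968
t=0.430000, w=-0.139968: f=0.156764 → w ← -0.139968 + 0.43·0.156764 = -0.072559
w(0.86) ≈ -0.0726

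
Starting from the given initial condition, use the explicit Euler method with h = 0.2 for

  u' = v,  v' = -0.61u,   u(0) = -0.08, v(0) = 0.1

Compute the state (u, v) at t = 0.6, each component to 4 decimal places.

Euler on (u,v): u_{n+1} = u_n + h·u', v_{n+1} = v_n + h·v'.
0.000000: (-0.080000, 0.100000); f=(0.100000, 0.048800) → (-0.060000, 0.109760)
0.200000: (-0.060000, 0.109760); f=(0.109760, 0.036600) → (-0.038048, 0.117080)
0.400000: (-0.038048, 0.117080); f=(0.117080, 0.023209) → (-0.014632, 0.121722)
(u(0.6), v(0.6)) ≈ (-0.0146, 0.1217)

-0.0146, 0.1217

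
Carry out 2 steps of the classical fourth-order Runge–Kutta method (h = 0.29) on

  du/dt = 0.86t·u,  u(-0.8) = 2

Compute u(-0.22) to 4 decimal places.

1.5508

RK4: k1 = f(t_n, u_n); k2 = f(t_n + h/2, u_n + (h/2)·k1); k3 = f(t_n + h/2, u_n + (h/2)·k2); k4 = f(t_n + h, u_n + h·k3); u_{n+1} = u_n + (h/6)·(k1 + 2k2 + 2k3 + k4).
t=-0.800000, u=2.000000:
  k1 = f(-0.800000, 2.000000) = -1.376000
  k2 = f(-0.655000, 1.800480) = -1.014210
  k3 = f(-0.655000, 1.852939) = -1.043761
  k4 = f(-0.510000, 1.697309) = -0.744440
  u ← 2.000000 + (0.29/6)·(k1 + 2k2 + 2k3 + k4) = 1.698575
t=-0.510000, u=1.698575:
  k1 = f(-0.510000, 1.698575) = -0.744995
  k2 = f(-0.365000, 1.590551) = -0.499274
  k3 = f(-0.365000, 1.626180) = -0.510458
  k4 = f(-0.220000, 1.550542) = -0.293363
  u ← 1.698575 + (0.29/6)·(k1 + 2k2 + 2k3 + k4) = 1.550780
u(-0.22) ≈ 1.5508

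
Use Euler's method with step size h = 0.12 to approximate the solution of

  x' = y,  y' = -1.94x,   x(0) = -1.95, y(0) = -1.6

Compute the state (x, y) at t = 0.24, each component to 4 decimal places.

-2.2795, -0.6474

Euler on (x,y): x_{n+1} = x_n + h·x', y_{n+1} = y_n + h·y'.
0.000000: (-1.950000, -1.600000); f=(-1.600000, 3.783000) → (-2.142000, -1.146040)
0.120000: (-2.142000, -1.146040); f=(-1.146040, 4.155480) → (-2.279525, -0.647382)
(x(0.24), y(0.24)) ≈ (-2.2795, -0.6474)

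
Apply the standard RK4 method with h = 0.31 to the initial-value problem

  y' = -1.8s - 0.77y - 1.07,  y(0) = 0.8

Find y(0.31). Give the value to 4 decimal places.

RK4: k1 = f(s_n, y_n); k2 = f(s_n + h/2, y_n + (h/2)·k1); k3 = f(s_n + h/2, y_n + (h/2)·k2); k4 = f(s_n + h, y_n + h·k3); y_{n+1} = y_n + (h/6)·(k1 + 2k2 + 2k3 + k4).
s=0.000000, y=0.800000:
  k1 = f(0.000000, 0.800000) = -1.686000
  k2 = f(0.155000, 0.538670) = -1.763776
  k3 = f(0.155000, 0.526615) = -1.754493
  k4 = f(0.310000, 0.256107) = -1.825202
  y ← 0.800000 + (0.31/6)·(k1 + 2k2 + 2k3 + k4) = 0.255033
y(0.31) ≈ 0.2550

0.2550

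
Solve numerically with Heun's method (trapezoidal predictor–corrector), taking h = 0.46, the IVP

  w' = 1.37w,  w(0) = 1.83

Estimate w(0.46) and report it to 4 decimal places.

Heun: k1 = f(s_n, w_n); k2 = f(s_n + h, w_n + h·k1); w_{n+1} = w_n + (h/2)·(k1 + k2).
s=0.000000, w=1.830000:
  k1 = f(0.000000, 1.830000) = 2.507100
  k2 = f(0.460000, 2.983266) = 4.087074
  w ← 1.830000 + (0.46/2)·(2.507100 + 4.087074) = 3.346660
w(0.46) ≈ 3.3467

3.3467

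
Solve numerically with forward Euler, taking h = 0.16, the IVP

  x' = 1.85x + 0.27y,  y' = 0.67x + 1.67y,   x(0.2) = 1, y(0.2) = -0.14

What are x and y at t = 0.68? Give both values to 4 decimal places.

2.1648, 0.2414

Euler on (x,y): x_{n+1} = x_n + h·x', y_{n+1} = y_n + h·y'.
0.200000: (1.000000, -0.140000); f=(1.812200, 0.436200) → (1.289952, -0.070208)
0.360000: (1.289952, -0.070208); f=(2.367455, 0.747020) → (1.668745, 0.049315)
0.520000: (1.668745, 0.049315); f=(3.100493, 1.200416) → (2.164824, 0.241382)
(x(0.68), y(0.68)) ≈ (2.1648, 0.2414)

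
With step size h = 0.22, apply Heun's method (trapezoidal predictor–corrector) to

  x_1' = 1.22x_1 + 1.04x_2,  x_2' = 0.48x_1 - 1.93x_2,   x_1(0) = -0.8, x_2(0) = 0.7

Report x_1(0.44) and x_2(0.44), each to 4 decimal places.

-1.1085, 0.1805

Heun on (x_1,x_2): k1 = f(t_n, state_n); k2 = f(t_n + h, state_n + h·k1); state_{n+1} = state_n + (h/2)·(k1 + k2).
0.000000: (-0.800000, 0.700000)
  k1 = (-0.248000, -1.735000)
  predictor → (-0.854560, 0.318300)
  k2 = (-0.711531, -1.024508)
  → (-0.905548, 0.396454)
0.220000: (-0.905548, 0.396454)
  k1 = (-0.692457, -1.199820)
  predictor → (-1.057889, 0.132494)
  k2 = (-1.152831, -0.763500)
  → (-1.108530, 0.180489)
(x_1(0.44), x_2(0.44)) ≈ (-1.1085, 0.1805)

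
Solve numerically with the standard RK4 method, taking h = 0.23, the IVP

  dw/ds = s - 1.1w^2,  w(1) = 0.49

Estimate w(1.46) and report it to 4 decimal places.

RK4: k1 = f(s_n, w_n); k2 = f(s_n + h/2, w_n + (h/2)·k1); k3 = f(s_n + h/2, w_n + (h/2)·k2); k4 = f(s_n + h, w_n + h·k3); w_{n+1} = w_n + (h/6)·(k1 + 2k2 + 2k3 + k4).
s=1.000000, w=0.490000:
  k1 = f(1.000000, 0.490000) = 0.735890
  k2 = f(1.115000, 0.574627) = 0.751784
  k3 = f(1.115000, 0.576455) = 0.749469
  k4 = f(1.230000, 0.662378) = 0.747381
  w ← 0.490000 + (0.23/6)·(k1 + 2k2 + 2k3 + k4) = 0.661955
s=1.230000, w=0.661955:
  k1 = f(1.230000, 0.661955) = 0.747997
  k2 = f(1.345000, 0.747975) = 0.729588
  k3 = f(1.345000, 0.745857) = 0.733066
  k4 = f(1.460000, 0.830560) = 0.701187
  w ← 0.661955 + (0.23/6)·(k1 + 2k2 + 2k3 + k4) = 0.829644
w(1.46) ≈ 0.8296

0.8296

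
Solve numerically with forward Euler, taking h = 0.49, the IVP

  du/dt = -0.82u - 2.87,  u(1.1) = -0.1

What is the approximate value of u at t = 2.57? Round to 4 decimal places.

-2.7722

Euler: u_{n+1} = u_n + h·f(t_n, u_n).
t=1.100000, u=-0.100000: f=-2.788000 → u ← -0.100000 + 0.49·(-2.788000) = -1.466120
t=1.590000, u=-1.466120: f=-1.667782 → u ← -1.466120 + 0.49·(-1.667782) = -2.283333
t=2.080000, u=-2.283333: f=-0.997667 → u ← -2.283333 + 0.49·(-0.997667) = -2.772190
u(2.57) ≈ -2.7722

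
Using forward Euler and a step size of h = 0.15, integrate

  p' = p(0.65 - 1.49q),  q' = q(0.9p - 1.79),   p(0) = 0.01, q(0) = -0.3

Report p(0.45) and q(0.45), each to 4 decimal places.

Euler on (p,q): p_{n+1} = p_n + h·p', q_{n+1} = q_n + h·q'.
0.000000: (0.010000, -0.300000); f=(0.010970, 0.534300) → (0.011645, -0.219855)
0.150000: (0.011645, -0.219855); f=(0.011384, 0.391236) → (0.013353, -0.161170)
0.300000: (0.013353, -0.161170); f=(0.011886, 0.286557) → (0.015136, -0.118186)
(p(0.45), q(0.45)) ≈ (0.0151, -0.1182)

0.0151, -0.1182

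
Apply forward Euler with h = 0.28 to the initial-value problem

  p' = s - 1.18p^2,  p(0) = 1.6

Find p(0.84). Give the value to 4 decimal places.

Euler: p_{n+1} = p_n + h·f(s_n, p_n).
s=0.000000, p=1.600000: f=-3.020800 → p ← 1.600000 + 0.28·(-3.020800) = 0.754176
s=0.280000, p=0.754176: f=-0.391162 → p ← 0.754176 + 0.28·(-0.391162) = 0.644651
s=0.560000, p=0.644651: f=0.069622 → p ← 0.644651 + 0.28·0.069622 = 0.664145
p(0.84) ≈ 0.6641

0.6641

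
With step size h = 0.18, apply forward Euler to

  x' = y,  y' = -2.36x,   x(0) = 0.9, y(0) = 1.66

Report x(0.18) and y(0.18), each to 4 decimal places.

1.1988, 1.2777

Euler on (x,y): x_{n+1} = x_n + h·x', y_{n+1} = y_n + h·y'.
0.000000: (0.900000, 1.660000); f=(1.660000, -2.124000) → (1.198800, 1.277680)
(x(0.18), y(0.18)) ≈ (1.1988, 1.2777)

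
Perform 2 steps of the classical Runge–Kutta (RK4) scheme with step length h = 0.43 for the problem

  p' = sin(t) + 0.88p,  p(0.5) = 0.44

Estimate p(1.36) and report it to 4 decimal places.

1.8955

RK4: k1 = f(t_n, p_n); k2 = f(t_n + h/2, p_n + (h/2)·k1); k3 = f(t_n + h/2, p_n + (h/2)·k2); k4 = f(t_n + h, p_n + h·k3); p_{n+1} = p_n + (h/6)·(k1 + 2k2 + 2k3 + k4).
t=0.500000, p=0.440000:
  k1 = f(0.500000, 0.440000) = 0.866626
  k2 = f(0.715000, 0.626324) = 1.206783
  k3 = f(0.715000, 0.699458) = 1.271141
  k4 = f(0.930000, 0.986591) = 1.669820
  p ← 0.440000 + (0.43/6)·(k1 + 2k2 + 2k3 + k4) = 0.976948
t=0.930000, p=0.976948:
  k1 = f(0.930000, 0.976948) = 1.661334
  k2 = f(1.145000, 1.334134) = 2.084748
  k3 = f(1.145000, 1.425169) = 2.164858
  k4 = f(1.360000, 1.907837) = 2.656761
  p ← 0.976948 + (0.43/6)·(k1 + 2k2 + 2k3 + k4) = 1.895521
p(1.36) ≈ 1.8955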